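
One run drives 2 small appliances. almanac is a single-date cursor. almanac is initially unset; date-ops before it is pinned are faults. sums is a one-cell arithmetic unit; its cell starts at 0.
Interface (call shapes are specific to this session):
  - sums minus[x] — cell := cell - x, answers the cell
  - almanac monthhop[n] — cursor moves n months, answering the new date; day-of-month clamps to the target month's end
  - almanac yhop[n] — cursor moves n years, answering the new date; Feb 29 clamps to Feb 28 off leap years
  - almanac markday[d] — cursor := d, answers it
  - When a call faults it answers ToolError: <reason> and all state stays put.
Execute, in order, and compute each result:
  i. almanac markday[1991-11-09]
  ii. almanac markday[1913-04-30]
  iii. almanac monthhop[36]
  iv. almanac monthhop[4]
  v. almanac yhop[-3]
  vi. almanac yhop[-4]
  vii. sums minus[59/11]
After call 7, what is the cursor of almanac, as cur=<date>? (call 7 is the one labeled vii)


Answer: cur=1909-08-30

Derivation:
CALL almanac markday[d=1991-11-09]
RET  1991-11-09
CALL almanac markday[d=1913-04-30]
RET  1913-04-30
CALL almanac monthhop[n=36]
RET  1916-04-30
CALL almanac monthhop[n=4]
RET  1916-08-30
CALL almanac yhop[n=-3]
RET  1913-08-30
CALL almanac yhop[n=-4]
RET  1909-08-30
CALL sums minus[x=59/11]
RET  -59/11


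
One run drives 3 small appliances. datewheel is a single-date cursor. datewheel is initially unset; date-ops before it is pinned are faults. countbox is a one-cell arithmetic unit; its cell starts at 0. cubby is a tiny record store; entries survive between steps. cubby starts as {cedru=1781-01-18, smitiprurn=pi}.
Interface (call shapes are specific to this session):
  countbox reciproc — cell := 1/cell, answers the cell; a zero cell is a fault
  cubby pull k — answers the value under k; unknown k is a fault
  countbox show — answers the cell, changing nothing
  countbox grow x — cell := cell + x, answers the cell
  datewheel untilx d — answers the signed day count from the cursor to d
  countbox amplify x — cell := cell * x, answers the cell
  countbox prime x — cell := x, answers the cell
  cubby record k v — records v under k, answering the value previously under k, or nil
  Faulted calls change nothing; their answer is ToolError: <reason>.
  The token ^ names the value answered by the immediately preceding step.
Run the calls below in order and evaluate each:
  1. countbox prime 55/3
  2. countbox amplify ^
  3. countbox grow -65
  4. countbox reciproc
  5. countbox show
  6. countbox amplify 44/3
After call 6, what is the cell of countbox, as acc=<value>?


Do: countbox prime[x: 55/3]
See: 55/3
Do: countbox amplify[x: ^]
See: 3025/9
Do: countbox grow[x: -65]
See: 2440/9
Do: countbox reciproc[]
See: 9/2440
Do: countbox show[]
See: 9/2440
Do: countbox amplify[x: 44/3]
See: 33/610

Answer: acc=33/610


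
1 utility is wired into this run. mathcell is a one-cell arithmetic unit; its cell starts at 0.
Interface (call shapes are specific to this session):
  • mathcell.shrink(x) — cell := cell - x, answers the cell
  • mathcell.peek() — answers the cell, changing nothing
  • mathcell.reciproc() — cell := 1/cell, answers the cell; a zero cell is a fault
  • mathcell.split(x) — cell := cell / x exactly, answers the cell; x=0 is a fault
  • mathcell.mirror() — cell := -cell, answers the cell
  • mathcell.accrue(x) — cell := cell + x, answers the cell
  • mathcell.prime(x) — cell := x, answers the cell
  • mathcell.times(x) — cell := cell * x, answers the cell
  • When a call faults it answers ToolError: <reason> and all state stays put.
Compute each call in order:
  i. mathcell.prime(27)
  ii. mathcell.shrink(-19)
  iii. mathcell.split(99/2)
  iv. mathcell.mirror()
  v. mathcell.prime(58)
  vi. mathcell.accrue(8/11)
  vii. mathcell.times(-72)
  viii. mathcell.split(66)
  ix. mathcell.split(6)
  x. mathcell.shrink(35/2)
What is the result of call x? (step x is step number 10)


// 1. mathcell.prime(x→27) : 27
// 2. mathcell.shrink(x→-19) : 46
// 3. mathcell.split(x→99/2) : 92/99
// 4. mathcell.mirror() : -92/99
// 5. mathcell.prime(x→58) : 58
// 6. mathcell.accrue(x→8/11) : 646/11
// 7. mathcell.times(x→-72) : -46512/11
// 8. mathcell.split(x→66) : -7752/121
// 9. mathcell.split(x→6) : -1292/121
// 10. mathcell.shrink(x→35/2) : -6819/242

Answer: -6819/242


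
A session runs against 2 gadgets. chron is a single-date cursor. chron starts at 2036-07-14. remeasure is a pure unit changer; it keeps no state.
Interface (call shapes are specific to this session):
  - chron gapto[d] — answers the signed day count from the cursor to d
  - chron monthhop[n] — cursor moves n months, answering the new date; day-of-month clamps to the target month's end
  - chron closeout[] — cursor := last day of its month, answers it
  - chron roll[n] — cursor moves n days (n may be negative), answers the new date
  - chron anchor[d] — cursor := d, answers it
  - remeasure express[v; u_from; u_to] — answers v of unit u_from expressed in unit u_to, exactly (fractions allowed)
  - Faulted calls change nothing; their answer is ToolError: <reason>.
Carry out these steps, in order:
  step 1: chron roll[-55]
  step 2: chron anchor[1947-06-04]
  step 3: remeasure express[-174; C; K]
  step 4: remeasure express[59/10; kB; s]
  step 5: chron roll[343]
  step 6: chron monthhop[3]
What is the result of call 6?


Answer: 1948-08-12

Derivation:
! 1. chron roll(n=-55) => 2036-05-20
! 2. chron anchor(d=1947-06-04) => 1947-06-04
! 3. remeasure express(v=-174, u_from=C, u_to=K) => 1983/20
! 4. remeasure express(v=59/10, u_from=kB, u_to=s) => ToolError: incompatible units
! 5. chron roll(n=343) => 1948-05-12
! 6. chron monthhop(n=3) => 1948-08-12


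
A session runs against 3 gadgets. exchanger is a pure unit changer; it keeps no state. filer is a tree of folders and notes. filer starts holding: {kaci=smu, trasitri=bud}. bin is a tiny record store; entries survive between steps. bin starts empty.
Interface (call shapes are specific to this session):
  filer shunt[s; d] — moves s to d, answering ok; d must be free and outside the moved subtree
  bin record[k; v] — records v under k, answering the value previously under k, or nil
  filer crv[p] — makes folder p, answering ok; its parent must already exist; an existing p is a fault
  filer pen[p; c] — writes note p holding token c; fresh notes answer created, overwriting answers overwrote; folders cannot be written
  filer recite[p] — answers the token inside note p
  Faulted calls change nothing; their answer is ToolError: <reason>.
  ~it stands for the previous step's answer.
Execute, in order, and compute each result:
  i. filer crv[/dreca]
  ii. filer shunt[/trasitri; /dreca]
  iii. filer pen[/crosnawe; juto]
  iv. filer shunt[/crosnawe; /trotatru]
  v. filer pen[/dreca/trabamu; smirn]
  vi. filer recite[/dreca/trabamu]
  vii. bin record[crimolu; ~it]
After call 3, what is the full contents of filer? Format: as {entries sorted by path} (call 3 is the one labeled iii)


Then filer crv on /dreca, giving ok.
I try filer shunt on /trasitri, /dreca, and see ToolError: exists.
I run filer pen on /crosnawe, juto, and get created.
I try filer shunt on /crosnawe, /trotatru: ok.
I use filer pen on /dreca/trabamu, smirn, and get created.
I try filer recite on /dreca/trabamu, — result: smirn.
Next I call bin record on crimolu, ~it, yielding nil.

Answer: {crosnawe=juto, dreca/, kaci=smu, trasitri=bud}


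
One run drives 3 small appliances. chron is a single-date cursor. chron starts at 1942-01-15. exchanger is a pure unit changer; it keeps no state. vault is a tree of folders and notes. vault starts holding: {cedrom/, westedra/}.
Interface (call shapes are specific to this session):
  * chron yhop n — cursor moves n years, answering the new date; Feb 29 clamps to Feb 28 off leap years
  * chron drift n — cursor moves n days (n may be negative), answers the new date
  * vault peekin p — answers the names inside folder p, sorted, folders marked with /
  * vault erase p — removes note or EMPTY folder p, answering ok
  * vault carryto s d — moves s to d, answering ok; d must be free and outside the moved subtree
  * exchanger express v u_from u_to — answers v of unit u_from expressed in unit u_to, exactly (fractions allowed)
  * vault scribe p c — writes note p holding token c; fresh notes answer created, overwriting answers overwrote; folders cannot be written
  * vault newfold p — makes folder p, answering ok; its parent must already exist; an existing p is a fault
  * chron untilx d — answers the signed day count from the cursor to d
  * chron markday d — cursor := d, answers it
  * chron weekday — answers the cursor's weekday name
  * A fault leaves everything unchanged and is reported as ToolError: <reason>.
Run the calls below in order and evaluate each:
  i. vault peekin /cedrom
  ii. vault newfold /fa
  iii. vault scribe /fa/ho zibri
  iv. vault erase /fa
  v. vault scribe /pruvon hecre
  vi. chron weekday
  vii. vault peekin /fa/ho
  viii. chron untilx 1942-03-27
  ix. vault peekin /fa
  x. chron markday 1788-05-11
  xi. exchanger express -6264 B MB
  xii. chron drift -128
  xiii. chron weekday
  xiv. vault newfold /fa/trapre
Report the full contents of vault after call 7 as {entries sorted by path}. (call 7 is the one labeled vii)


Answer: {cedrom/, fa/, fa/ho=zibri, pruvon=hecre, westedra/}

Derivation:
;; 1. vault peekin(p='/cedrom') => []
;; 2. vault newfold(p='/fa') => ok
;; 3. vault scribe(p='/fa/ho', c='zibri') => created
;; 4. vault erase(p='/fa') => ToolError: not empty
;; 5. vault scribe(p='/pruvon', c='hecre') => created
;; 6. chron weekday() => Thursday
;; 7. vault peekin(p='/fa/ho') => ToolError: not a directory
;; 8. chron untilx(d='1942-03-27') => 71
;; 9. vault peekin(p='/fa') => [ho]
;; 10. chron markday(d='1788-05-11') => 1788-05-11
;; 11. exchanger express(v='-6264', u_from='B', u_to='MB') => -783/125000
;; 12. chron drift(n='-128') => 1788-01-04
;; 13. chron weekday() => Friday
;; 14. vault newfold(p='/fa/trapre') => ok


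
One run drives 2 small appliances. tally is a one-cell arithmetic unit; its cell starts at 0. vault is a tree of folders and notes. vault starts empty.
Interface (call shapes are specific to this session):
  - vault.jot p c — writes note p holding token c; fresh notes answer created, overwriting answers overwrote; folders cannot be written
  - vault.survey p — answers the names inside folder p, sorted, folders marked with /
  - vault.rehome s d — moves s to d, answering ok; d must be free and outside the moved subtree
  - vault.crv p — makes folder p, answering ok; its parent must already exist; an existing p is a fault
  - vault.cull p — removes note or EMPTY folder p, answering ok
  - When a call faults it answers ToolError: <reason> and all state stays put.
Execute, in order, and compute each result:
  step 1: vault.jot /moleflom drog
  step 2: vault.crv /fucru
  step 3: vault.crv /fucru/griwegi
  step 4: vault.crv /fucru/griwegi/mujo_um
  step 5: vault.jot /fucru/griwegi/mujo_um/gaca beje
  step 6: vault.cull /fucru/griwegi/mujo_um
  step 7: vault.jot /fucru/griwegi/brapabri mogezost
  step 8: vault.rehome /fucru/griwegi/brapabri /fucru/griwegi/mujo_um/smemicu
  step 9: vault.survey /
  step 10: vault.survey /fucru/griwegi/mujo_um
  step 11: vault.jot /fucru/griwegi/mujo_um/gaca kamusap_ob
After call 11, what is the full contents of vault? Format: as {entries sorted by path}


Next I call vault.jot on p='/moleflom', c='drog', and get created.
Next I call vault.crv on p='/fucru', → ok.
Using vault.crv on p='/fucru/griwegi', — result: ok.
Now I run vault.crv on p='/fucru/griwegi/mujo_um', and get ok.
I run vault.jot on p='/fucru/griwegi/mujo_um/gaca', c='beje', which returns created.
I call vault.cull on p='/fucru/griwegi/mujo_um', and observe ToolError: not empty.
I use vault.jot on p='/fucru/griwegi/brapabri', c='mogezost', — result: created.
I invoke vault.rehome on s='/fucru/griwegi/brapabri', d='/fucru/griwegi/mujo_um/smemicu', giving ok.
I call vault.survey on p='/': [fucru/, moleflom].
Invoking vault.survey on p='/fucru/griwegi/mujo_um', → [gaca, smemicu].
Invoking vault.jot on p='/fucru/griwegi/mujo_um/gaca', c='kamusap_ob', giving overwrote.

Answer: {fucru/, fucru/griwegi/, fucru/griwegi/mujo_um/, fucru/griwegi/mujo_um/gaca=kamusap_ob, fucru/griwegi/mujo_um/smemicu=mogezost, moleflom=drog}


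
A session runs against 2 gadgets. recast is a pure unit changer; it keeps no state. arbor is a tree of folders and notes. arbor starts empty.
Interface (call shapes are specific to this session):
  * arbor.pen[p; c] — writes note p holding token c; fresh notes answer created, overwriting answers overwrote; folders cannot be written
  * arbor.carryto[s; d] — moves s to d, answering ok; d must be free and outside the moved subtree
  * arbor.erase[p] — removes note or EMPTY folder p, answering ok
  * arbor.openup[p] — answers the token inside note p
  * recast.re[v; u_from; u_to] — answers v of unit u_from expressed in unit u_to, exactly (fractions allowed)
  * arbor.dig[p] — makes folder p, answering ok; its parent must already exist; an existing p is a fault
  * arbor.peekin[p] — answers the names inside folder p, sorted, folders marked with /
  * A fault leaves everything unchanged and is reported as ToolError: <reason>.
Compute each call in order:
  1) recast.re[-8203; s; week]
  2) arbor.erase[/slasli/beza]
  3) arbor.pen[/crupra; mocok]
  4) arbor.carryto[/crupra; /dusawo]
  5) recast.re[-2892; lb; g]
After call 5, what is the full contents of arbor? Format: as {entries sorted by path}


// 1. re(-8203, s, week) ~> -8203/604800
// 2. erase(/slasli/beza) ~> ToolError: not found
// 3. pen(/crupra, mocok) ~> created
// 4. carryto(/crupra, /dusawo) ~> ok
// 5. re(-2892, lb, g) ~> -32794728351/25000

Answer: {dusawo=mocok}


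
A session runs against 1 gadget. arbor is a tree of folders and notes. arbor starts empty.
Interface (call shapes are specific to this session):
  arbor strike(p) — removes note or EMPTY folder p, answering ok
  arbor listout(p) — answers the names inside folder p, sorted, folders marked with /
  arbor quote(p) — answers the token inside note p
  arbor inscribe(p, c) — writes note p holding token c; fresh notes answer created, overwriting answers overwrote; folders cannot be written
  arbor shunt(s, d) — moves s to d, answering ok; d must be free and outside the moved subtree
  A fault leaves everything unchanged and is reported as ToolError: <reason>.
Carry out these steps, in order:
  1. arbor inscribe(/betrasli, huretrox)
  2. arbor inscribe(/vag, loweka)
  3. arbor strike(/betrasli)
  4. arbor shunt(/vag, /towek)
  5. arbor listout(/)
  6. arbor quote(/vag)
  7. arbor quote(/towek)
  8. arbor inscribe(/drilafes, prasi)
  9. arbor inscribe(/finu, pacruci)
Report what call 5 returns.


Answer: [towek]

Derivation:
// arbor inscribe(p: /betrasli, c: huretrox) -> created
// arbor inscribe(p: /vag, c: loweka) -> created
// arbor strike(p: /betrasli) -> ok
// arbor shunt(s: /vag, d: /towek) -> ok
// arbor listout(p: /) -> [towek]
// arbor quote(p: /vag) -> ToolError: not found
// arbor quote(p: /towek) -> loweka
// arbor inscribe(p: /drilafes, c: prasi) -> created
// arbor inscribe(p: /finu, c: pacruci) -> created


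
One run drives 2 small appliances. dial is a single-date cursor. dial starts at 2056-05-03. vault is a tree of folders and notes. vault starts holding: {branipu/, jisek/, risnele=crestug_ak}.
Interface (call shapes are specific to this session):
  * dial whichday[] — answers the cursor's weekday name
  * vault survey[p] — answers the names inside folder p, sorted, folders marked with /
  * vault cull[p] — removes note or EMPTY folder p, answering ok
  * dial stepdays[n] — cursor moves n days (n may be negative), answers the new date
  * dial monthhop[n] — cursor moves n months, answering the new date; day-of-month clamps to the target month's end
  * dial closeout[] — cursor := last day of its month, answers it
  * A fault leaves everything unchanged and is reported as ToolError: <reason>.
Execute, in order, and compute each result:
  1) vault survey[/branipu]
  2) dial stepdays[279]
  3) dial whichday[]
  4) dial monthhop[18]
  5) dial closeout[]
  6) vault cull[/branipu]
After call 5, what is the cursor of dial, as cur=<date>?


> vault survey p='/branipu'
[out] []
> dial stepdays n='279'
[out] 2057-02-06
> dial whichday
[out] Tuesday
> dial monthhop n='18'
[out] 2058-08-06
> dial closeout
[out] 2058-08-31
> vault cull p='/branipu'
[out] ok

Answer: cur=2058-08-31


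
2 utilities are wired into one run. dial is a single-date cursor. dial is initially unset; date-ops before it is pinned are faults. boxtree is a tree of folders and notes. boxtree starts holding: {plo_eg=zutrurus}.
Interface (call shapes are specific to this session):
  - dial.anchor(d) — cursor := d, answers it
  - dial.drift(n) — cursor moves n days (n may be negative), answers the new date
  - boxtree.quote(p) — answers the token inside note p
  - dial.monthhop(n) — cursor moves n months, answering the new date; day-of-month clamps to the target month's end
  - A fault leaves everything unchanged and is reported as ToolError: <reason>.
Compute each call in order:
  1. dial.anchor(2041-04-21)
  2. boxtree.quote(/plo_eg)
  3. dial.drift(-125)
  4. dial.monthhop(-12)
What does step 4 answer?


Answer: 2039-12-17

Derivation:
I use dial.anchor on 2041-04-21, and see 2041-04-21.
Next I call boxtree.quote on /plo_eg, — result: zutrurus.
Invoking dial.drift on -125: 2040-12-17.
I use dial.monthhop on -12, and see 2039-12-17.


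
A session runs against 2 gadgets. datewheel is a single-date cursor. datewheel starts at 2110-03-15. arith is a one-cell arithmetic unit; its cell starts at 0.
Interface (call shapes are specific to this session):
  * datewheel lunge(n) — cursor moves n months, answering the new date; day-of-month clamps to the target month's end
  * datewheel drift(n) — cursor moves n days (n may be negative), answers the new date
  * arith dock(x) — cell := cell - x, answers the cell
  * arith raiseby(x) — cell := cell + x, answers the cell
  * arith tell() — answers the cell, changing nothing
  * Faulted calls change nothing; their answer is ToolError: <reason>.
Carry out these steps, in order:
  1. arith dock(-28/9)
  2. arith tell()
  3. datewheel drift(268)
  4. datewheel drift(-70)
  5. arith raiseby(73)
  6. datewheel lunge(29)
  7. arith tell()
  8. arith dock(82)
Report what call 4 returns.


CALL arith dock[-28/9]
RET  28/9
CALL arith tell[]
RET  28/9
CALL datewheel drift[268]
RET  2110-12-08
CALL datewheel drift[-70]
RET  2110-09-29
CALL arith raiseby[73]
RET  685/9
CALL datewheel lunge[29]
RET  2113-02-28
CALL arith tell[]
RET  685/9
CALL arith dock[82]
RET  -53/9

Answer: 2110-09-29


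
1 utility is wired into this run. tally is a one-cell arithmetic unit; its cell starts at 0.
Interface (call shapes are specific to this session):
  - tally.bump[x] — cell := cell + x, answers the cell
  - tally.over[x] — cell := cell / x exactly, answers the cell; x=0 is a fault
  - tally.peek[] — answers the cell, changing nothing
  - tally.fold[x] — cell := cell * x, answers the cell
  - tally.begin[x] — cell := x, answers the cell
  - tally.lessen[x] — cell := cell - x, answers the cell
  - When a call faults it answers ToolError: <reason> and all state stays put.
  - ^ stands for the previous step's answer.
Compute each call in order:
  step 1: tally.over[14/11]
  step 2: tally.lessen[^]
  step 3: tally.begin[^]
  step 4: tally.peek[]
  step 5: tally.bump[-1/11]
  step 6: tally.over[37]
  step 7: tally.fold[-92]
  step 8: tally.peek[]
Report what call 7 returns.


Answer: 92/407

Derivation:
# over(x=14/11) ~> 0
# lessen(x=^) ~> 0
# begin(x=^) ~> 0
# peek() ~> 0
# bump(x=-1/11) ~> -1/11
# over(x=37) ~> -1/407
# fold(x=-92) ~> 92/407
# peek() ~> 92/407


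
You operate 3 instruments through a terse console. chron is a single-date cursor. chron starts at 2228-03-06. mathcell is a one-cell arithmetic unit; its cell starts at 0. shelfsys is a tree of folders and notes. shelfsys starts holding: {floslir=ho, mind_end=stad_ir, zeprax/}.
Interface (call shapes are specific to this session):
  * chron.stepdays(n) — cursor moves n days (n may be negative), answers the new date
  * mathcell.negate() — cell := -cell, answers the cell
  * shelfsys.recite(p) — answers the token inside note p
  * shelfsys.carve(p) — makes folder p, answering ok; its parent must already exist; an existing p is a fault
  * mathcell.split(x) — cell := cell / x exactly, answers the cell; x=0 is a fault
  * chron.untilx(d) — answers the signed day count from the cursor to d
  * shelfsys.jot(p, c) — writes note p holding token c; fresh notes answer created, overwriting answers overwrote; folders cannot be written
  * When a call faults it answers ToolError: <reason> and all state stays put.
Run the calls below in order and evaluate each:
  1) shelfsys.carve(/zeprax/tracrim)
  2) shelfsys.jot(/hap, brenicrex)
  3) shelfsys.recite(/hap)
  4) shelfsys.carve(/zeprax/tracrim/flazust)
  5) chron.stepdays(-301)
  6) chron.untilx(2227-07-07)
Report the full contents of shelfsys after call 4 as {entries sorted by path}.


Answer: {floslir=ho, hap=brenicrex, mind_end=stad_ir, zeprax/, zeprax/tracrim/, zeprax/tracrim/flazust/}

Derivation:
Invoking shelfsys.carve with p: /zeprax/tracrim, and get ok.
Calling shelfsys.jot with p: /hap, c: brenicrex, and observe created.
Now I run shelfsys.recite with p: /hap, and observe brenicrex.
Invoking shelfsys.carve with p: /zeprax/tracrim/flazust: ok.
Then chron.stepdays with n: -301, and see 2227-05-10.
Calling chron.untilx with d: 2227-07-07: 58.


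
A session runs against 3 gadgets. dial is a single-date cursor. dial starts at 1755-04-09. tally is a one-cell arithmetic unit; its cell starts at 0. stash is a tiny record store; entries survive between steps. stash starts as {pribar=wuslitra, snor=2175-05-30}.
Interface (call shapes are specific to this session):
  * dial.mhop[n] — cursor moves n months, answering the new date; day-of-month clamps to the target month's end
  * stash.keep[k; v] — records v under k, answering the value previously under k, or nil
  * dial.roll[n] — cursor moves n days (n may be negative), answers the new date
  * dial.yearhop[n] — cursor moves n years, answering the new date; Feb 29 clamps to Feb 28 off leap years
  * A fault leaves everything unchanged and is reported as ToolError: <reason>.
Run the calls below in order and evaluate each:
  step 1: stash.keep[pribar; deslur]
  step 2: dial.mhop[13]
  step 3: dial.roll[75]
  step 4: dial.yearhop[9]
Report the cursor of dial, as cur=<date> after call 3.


# 1. keep(k→pribar, v→deslur) ~> wuslitra
# 2. mhop(n→13) ~> 1756-05-09
# 3. roll(n→75) ~> 1756-07-23
# 4. yearhop(n→9) ~> 1765-07-23

Answer: cur=1756-07-23


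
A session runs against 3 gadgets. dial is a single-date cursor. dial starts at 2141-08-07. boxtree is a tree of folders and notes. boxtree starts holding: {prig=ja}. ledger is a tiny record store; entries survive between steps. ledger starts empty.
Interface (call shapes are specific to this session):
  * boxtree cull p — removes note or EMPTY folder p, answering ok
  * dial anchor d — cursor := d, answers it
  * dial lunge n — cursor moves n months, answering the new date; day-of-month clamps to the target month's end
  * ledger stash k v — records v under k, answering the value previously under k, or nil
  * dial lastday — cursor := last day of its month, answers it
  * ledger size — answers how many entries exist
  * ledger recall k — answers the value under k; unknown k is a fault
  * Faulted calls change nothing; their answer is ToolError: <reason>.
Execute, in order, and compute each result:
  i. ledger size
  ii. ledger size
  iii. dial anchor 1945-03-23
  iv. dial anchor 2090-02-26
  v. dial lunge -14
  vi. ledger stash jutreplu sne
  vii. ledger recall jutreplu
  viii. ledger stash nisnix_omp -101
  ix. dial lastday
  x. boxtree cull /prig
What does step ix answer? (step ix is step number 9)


Answer: 2088-12-31

Derivation:
>>> ledger size
  0
>>> ledger size
  0
>>> dial anchor d: 1945-03-23
  1945-03-23
>>> dial anchor d: 2090-02-26
  2090-02-26
>>> dial lunge n: -14
  2088-12-26
>>> ledger stash k: jutreplu v: sne
  nil
>>> ledger recall k: jutreplu
  sne
>>> ledger stash k: nisnix_omp v: -101
  nil
>>> dial lastday
  2088-12-31
>>> boxtree cull p: /prig
  ok


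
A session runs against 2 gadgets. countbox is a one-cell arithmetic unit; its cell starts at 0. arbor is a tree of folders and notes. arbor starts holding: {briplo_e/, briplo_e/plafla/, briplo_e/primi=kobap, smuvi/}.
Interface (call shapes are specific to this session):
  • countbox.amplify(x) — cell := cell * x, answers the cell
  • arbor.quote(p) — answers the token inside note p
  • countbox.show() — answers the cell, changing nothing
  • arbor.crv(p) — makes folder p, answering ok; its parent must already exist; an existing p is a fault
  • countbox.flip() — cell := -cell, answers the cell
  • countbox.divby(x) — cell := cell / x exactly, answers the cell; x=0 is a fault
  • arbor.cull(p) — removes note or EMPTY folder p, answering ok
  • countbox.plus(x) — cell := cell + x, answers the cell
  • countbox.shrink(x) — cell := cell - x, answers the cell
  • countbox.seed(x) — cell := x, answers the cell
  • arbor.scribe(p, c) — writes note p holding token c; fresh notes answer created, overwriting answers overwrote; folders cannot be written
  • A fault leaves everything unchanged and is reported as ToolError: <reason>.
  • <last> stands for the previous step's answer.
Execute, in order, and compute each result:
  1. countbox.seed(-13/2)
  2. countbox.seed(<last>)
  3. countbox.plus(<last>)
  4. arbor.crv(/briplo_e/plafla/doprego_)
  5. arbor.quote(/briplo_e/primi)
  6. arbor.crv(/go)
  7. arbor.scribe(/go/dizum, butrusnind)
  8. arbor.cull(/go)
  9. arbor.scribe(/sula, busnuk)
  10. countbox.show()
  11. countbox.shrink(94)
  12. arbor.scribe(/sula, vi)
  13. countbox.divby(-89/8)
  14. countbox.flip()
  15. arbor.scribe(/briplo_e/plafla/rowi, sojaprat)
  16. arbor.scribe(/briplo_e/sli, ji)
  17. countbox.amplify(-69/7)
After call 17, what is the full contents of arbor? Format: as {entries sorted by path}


Answer: {briplo_e/, briplo_e/plafla/, briplo_e/plafla/doprego_/, briplo_e/plafla/rowi=sojaprat, briplo_e/primi=kobap, briplo_e/sli=ji, go/, go/dizum=butrusnind, smuvi/, sula=vi}

Derivation:
Using countbox.seed with x=-13/2, → -13/2.
I use countbox.seed with x=<last>, → -13/2.
I invoke countbox.plus with x=<last>, and get -13.
Invoking arbor.crv with p=/briplo_e/plafla/doprego_, and observe ok.
Then arbor.quote with p=/briplo_e/primi, — result: kobap.
I try arbor.crv with p=/go, — result: ok.
I invoke arbor.scribe with p=/go/dizum, c=butrusnind, yielding created.
Now I run arbor.cull with p=/go, and get ToolError: not empty.
Invoking arbor.scribe with p=/sula, c=busnuk, and see created.
Invoking countbox.show(): -13.
I try countbox.shrink with x=94, — result: -107.
I try arbor.scribe with p=/sula, c=vi, — result: overwrote.
Invoking countbox.divby with x=-89/8, → 856/89.
I use countbox.flip(), and get -856/89.
Invoking arbor.scribe with p=/briplo_e/plafla/rowi, c=sojaprat, and observe created.
I try arbor.scribe with p=/briplo_e/sli, c=ji, and see created.
I run countbox.amplify with x=-69/7, which returns 59064/623.


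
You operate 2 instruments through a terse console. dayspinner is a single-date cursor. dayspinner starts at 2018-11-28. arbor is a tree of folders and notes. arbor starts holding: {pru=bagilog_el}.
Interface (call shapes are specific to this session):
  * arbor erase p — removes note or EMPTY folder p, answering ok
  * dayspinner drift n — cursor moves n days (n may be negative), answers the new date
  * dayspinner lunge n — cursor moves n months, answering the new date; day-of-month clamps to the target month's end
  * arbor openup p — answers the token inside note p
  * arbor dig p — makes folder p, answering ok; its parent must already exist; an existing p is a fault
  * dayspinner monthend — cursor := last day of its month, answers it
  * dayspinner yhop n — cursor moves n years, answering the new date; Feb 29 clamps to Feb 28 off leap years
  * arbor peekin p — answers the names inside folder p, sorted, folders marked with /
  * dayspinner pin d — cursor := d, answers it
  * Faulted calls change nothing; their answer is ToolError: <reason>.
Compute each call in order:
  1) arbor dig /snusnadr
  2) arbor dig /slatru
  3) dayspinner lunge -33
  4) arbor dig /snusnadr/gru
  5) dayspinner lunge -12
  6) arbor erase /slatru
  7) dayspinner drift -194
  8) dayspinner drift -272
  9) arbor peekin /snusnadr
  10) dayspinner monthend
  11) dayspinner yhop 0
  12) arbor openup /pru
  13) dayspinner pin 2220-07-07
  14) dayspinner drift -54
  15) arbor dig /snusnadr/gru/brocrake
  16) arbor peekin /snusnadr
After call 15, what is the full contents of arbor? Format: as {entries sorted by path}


Answer: {pru=bagilog_el, snusnadr/, snusnadr/gru/, snusnadr/gru/brocrake/}

Derivation:
Now I run arbor dig(p='/snusnadr'), which returns ok.
I call arbor dig(p='/slatru'), giving ok.
Then dayspinner lunge(n='-33'), and see 2016-02-28.
I invoke arbor dig(p='/snusnadr/gru'), and observe ok.
Then dayspinner lunge(n='-12'), and see 2015-02-28.
I invoke arbor erase(p='/slatru'), yielding ok.
I invoke dayspinner drift(n='-194'), and see 2014-08-18.
Using dayspinner drift(n='-272'), yielding 2013-11-19.
I use arbor peekin(p='/snusnadr'), — result: [gru/].
I invoke dayspinner monthend(), and get 2013-11-30.
I run dayspinner yhop(n='0'), yielding 2013-11-30.
Using arbor openup(p='/pru'), and get bagilog_el.
Now I run dayspinner pin(d='2220-07-07'): 2220-07-07.
I call dayspinner drift(n='-54'): 2220-05-14.
Then arbor dig(p='/snusnadr/gru/brocrake'), and get ok.
Calling arbor peekin(p='/snusnadr'), — result: [gru/].


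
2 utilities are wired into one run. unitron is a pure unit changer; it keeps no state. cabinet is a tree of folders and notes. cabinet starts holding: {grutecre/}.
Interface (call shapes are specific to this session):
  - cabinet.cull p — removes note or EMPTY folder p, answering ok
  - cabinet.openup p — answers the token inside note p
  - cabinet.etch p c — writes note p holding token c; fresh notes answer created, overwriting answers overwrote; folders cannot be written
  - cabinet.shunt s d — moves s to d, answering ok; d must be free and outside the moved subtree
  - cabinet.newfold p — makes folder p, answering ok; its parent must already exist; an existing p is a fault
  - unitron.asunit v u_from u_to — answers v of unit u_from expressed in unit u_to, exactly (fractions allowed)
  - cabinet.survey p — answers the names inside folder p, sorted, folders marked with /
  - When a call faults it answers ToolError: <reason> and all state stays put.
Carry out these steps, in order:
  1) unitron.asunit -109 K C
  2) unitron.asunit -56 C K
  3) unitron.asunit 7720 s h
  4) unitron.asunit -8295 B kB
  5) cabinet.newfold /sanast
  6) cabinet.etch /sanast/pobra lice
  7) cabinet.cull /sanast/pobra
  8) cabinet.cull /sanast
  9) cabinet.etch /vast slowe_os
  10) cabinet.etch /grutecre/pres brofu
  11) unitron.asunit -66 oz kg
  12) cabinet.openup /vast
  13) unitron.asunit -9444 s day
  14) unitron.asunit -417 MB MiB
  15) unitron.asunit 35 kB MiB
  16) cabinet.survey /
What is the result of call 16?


Answer: [grutecre/, vast]

Derivation:
I use unitron.asunit on v→-109, u_from→K, u_to→C, and observe -7643/20.
I run unitron.asunit on v→-56, u_from→C, u_to→K, — result: 4343/20.
Then unitron.asunit on v→7720, u_from→s, u_to→h, giving 193/90.
Calling unitron.asunit on v→-8295, u_from→B, u_to→kB, — result: -1659/200.
Now I run cabinet.newfold on p→/sanast, yielding ok.
Invoking cabinet.etch on p→/sanast/pobra, c→lice, yielding created.
Calling cabinet.cull on p→/sanast/pobra, which returns ok.
Invoking cabinet.cull on p→/sanast, giving ok.
Next I call cabinet.etch on p→/vast, c→slowe_os, → created.
Calling cabinet.etch on p→/grutecre/pres, c→brofu, and get created.
Now I run unitron.asunit on v→-66, u_from→oz, u_to→kg, and see -1496854821/800000000.
I run cabinet.openup on p→/vast: slowe_os.
I invoke unitron.asunit on v→-9444, u_from→s, u_to→day, and observe -787/7200.
Using unitron.asunit on v→-417, u_from→MB, u_to→MiB, and see -6515625/16384.
Using unitron.asunit on v→35, u_from→kB, u_to→MiB, and get 4375/131072.
I run cabinet.survey on p→/: [grutecre/, vast].


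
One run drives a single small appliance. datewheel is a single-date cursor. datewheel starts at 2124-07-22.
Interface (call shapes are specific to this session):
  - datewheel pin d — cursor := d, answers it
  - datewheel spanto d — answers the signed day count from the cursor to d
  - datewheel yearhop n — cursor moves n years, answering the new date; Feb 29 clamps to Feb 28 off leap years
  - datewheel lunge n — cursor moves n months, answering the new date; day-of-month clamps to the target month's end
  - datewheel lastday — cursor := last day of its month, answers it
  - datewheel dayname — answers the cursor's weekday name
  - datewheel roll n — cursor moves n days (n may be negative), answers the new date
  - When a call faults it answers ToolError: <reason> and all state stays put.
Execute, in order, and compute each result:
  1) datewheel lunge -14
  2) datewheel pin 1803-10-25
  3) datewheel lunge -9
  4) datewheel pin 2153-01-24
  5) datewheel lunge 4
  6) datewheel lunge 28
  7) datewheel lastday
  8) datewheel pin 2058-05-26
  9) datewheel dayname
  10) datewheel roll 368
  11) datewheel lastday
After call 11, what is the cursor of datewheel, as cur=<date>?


Answer: cur=2059-05-31

Derivation:
Do: datewheel lunge[n→-14]
See: 2123-05-22
Do: datewheel pin[d→1803-10-25]
See: 1803-10-25
Do: datewheel lunge[n→-9]
See: 1803-01-25
Do: datewheel pin[d→2153-01-24]
See: 2153-01-24
Do: datewheel lunge[n→4]
See: 2153-05-24
Do: datewheel lunge[n→28]
See: 2155-09-24
Do: datewheel lastday[]
See: 2155-09-30
Do: datewheel pin[d→2058-05-26]
See: 2058-05-26
Do: datewheel dayname[]
See: Sunday
Do: datewheel roll[n→368]
See: 2059-05-29
Do: datewheel lastday[]
See: 2059-05-31


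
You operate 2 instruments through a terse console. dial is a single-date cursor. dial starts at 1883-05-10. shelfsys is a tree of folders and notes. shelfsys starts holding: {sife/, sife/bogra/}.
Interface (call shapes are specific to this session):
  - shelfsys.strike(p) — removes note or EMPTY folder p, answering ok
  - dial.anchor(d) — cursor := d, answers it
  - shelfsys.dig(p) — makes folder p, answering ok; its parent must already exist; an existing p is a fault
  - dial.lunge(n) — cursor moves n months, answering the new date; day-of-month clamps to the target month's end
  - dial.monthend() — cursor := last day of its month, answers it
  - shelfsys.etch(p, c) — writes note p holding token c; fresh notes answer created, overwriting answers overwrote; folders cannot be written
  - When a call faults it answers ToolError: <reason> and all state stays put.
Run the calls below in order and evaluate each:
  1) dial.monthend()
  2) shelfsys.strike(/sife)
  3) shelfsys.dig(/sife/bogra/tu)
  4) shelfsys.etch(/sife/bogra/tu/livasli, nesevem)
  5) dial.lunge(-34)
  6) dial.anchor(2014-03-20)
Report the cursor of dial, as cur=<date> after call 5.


[in] dial.monthend
[out] 1883-05-31
[in] shelfsys.strike p=/sife
[out] ToolError: not empty
[in] shelfsys.dig p=/sife/bogra/tu
[out] ok
[in] shelfsys.etch p=/sife/bogra/tu/livasli c=nesevem
[out] created
[in] dial.lunge n=-34
[out] 1880-07-31
[in] dial.anchor d=2014-03-20
[out] 2014-03-20

Answer: cur=1880-07-31


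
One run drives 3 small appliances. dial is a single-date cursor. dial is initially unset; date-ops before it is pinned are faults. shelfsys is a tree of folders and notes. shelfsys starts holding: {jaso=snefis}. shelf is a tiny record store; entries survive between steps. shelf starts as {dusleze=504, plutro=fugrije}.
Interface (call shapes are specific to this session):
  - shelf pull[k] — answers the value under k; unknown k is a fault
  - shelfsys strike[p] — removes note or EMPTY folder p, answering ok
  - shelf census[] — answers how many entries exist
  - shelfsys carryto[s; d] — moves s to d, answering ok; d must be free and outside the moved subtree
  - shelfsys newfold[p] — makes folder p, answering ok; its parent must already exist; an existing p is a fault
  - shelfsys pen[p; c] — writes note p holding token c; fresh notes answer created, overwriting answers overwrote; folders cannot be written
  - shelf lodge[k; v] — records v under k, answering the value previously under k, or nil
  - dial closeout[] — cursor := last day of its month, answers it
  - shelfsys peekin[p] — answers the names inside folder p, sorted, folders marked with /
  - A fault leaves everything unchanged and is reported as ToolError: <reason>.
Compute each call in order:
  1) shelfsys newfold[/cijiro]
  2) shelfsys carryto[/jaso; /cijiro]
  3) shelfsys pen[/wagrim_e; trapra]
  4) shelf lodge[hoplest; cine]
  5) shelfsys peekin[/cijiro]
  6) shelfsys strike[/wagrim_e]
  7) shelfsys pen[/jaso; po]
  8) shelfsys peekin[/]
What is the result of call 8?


Answer: [cijiro/, jaso]

Derivation:
==> shelfsys newfold(p=/cijiro)
<== ok
==> shelfsys carryto(s=/jaso, d=/cijiro)
<== ToolError: exists
==> shelfsys pen(p=/wagrim_e, c=trapra)
<== created
==> shelf lodge(k=hoplest, v=cine)
<== nil
==> shelfsys peekin(p=/cijiro)
<== []
==> shelfsys strike(p=/wagrim_e)
<== ok
==> shelfsys pen(p=/jaso, c=po)
<== overwrote
==> shelfsys peekin(p=/)
<== [cijiro/, jaso]


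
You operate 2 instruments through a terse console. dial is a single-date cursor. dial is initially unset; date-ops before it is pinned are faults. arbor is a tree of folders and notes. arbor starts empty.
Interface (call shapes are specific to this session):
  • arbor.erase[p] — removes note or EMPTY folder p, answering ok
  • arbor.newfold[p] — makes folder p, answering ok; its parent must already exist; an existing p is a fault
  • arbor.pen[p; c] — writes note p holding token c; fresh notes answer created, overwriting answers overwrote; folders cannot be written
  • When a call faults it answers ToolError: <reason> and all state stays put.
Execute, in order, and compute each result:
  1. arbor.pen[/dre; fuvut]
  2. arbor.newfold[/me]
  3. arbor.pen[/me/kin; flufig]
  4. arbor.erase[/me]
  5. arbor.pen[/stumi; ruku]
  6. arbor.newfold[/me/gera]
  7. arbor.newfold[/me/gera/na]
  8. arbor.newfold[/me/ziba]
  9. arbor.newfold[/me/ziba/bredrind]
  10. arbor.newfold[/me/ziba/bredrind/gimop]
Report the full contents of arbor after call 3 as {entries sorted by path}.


Answer: {dre=fuvut, me/, me/kin=flufig}

Derivation:
Invoking pen(p=/dre, c=fuvut), giving created.
I use newfold(p=/me), — result: ok.
I try pen(p=/me/kin, c=flufig), which returns created.
Invoking erase(p=/me), → ToolError: not empty.
Now I run pen(p=/stumi, c=ruku): created.
I run newfold(p=/me/gera), — result: ok.
I run newfold(p=/me/gera/na), which returns ok.
I invoke newfold(p=/me/ziba), yielding ok.
Then newfold(p=/me/ziba/bredrind), and get ok.
Now I run newfold(p=/me/ziba/bredrind/gimop), giving ok.


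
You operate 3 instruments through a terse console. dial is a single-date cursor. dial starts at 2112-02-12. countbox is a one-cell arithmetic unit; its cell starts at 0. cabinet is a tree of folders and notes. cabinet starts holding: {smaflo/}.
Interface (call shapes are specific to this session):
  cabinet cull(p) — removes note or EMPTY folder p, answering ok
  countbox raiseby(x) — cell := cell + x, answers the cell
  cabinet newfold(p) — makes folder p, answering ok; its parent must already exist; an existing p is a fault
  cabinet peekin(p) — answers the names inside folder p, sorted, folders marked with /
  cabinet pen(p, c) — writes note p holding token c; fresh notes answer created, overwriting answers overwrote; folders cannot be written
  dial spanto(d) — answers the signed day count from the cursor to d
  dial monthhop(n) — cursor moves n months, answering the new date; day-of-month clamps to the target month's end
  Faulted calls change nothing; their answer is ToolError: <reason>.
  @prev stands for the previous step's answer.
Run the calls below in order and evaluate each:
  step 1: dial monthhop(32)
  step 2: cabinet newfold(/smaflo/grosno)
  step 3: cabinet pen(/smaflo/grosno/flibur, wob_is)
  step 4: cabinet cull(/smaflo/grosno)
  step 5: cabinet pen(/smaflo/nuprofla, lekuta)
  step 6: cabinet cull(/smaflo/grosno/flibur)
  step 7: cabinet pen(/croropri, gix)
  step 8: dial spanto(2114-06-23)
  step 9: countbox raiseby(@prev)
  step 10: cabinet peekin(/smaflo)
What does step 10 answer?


% dial monthhop 32
  2114-10-12
% cabinet newfold /smaflo/grosno
  ok
% cabinet pen /smaflo/grosno/flibur wob_is
  created
% cabinet cull /smaflo/grosno
  ToolError: not empty
% cabinet pen /smaflo/nuprofla lekuta
  created
% cabinet cull /smaflo/grosno/flibur
  ok
% cabinet pen /croropri gix
  created
% dial spanto 2114-06-23
  -111
% countbox raiseby @prev
  -111
% cabinet peekin /smaflo
  [grosno/, nuprofla]

Answer: [grosno/, nuprofla]
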